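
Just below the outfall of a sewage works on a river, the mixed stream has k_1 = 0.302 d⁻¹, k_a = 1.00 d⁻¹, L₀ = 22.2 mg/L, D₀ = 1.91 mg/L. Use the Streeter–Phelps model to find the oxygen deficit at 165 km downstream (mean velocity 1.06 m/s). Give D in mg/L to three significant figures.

Travel time t = x/v = 165 km / (1.06 m/s) = 165000 m / 1.06 m/s = 155700 s = 1.802 d.
k_1 L₀/(k_a−k_1) = 0.302×22.2/(1.00−0.302) = 6.704/0.6980 = 9.605 mg/L.
e^(−k_1 t) = e^(−0.302×1.802) = 0.5804; e^(−k_a t) = e^(−1.00×1.802) = 0.1650.
D = 9.605 × (0.5804 − 0.1650) + 1.91 × 0.1650 = 3.989 + 0.3152 = 4.305 mg/L.

D ≈ 4.30 mg/L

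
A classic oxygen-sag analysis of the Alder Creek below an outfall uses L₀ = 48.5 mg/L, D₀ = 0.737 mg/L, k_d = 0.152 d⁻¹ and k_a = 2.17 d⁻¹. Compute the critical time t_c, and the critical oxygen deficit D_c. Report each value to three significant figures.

t_c = [1/(k_a−k_d)] ln[(k_a/k_d)(1 − D₀(k_a−k_d)/(k_d L₀))]
= [1/(2.17−0.152)] ln[(2.17/0.152)(1 − 0.737×2.018/(0.152×48.5))]
= (1/2.018) ln[14.28 × 0.7983] = 0.4955 × ln(11.40) = 0.4955 × 2.433 = 1.206 d.
L(t_c) = L₀ e^(−k_d t_c) = 48.5 × 0.8325 = 40.38 mg/L, and at the critical point k_a D_c = k_d L, so D_c = (0.152/2.17) × 40.38 = 2.828 mg/L.

t_c ≈ 1.21 d; D_c ≈ 2.83 mg/L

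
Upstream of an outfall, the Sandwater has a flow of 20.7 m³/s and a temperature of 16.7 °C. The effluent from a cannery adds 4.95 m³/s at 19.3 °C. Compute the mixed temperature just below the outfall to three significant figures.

17.2 °C

Flow-weighted mixing: C = (Q_r C_r + Q_w C_w)/(Q_r + Q_w)
= (20.7×16.7 + 4.95×19.3)/(20.7 + 4.95) = 441.2/25.65 = 17.20 °C.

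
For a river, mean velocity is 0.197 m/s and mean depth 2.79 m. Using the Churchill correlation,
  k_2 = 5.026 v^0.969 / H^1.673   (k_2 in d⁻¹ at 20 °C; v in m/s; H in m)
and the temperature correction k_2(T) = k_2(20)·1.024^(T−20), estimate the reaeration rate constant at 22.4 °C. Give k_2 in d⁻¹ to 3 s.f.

k_2 ≈ 0.198 d⁻¹

k_2(20) = 5.026 × 0.197^0.969 / 2.79^1.673 = 5.026 × 0.2072 / 5.565 = 0.1871 d⁻¹.
k_2(22.4) = 0.1871 × 1.024^(22.4−20) = 0.1871 × 1.059 = 0.1981 d⁻¹.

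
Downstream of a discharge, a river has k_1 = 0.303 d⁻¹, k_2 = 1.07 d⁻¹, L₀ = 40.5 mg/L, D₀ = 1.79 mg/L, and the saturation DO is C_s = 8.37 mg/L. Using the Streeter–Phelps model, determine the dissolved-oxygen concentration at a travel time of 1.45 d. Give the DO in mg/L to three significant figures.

DO ≈ 1.07 mg/L

k_1 L₀/(k_2−k_1) = 0.303×40.5/(1.07−0.303) = 12.27/0.7670 = 16.00 mg/L.
e^(−k_1 t) = e^(−0.303×1.450) = 0.6445; e^(−k_2 t) = e^(−1.07×1.450) = 0.2119.
D = 16.00 × (0.6445 − 0.2119) + 1.79 × 0.2119 = 6.920 + 0.3794 = 7.299 mg/L.
DO = C_s − D = 8.37 − 7.299 = 1.071 mg/L.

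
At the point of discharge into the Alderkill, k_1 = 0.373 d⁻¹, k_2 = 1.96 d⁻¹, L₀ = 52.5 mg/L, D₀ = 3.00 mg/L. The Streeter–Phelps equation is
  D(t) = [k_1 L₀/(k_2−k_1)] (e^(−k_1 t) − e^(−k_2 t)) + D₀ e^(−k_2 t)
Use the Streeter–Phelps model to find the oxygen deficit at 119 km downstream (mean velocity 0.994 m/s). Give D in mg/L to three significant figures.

Travel time t = x/v = 119 km / (0.994 m/s) = 119000 m / 0.994 m/s = 119700 s = 1.386 d.
k_1 L₀/(k_2−k_1) = 0.373×52.5/(1.96−0.373) = 19.58/1.587 = 12.34 mg/L.
e^(−k_1 t) = e^(−0.373×1.386) = 0.5964; e^(−k_2 t) = e^(−1.96×1.386) = 0.06615.
D = 12.34 × (0.5964 − 0.06615) + 3.00 × 0.06615 = 6.543 + 0.1984 = 6.741 mg/L.

D ≈ 6.74 mg/L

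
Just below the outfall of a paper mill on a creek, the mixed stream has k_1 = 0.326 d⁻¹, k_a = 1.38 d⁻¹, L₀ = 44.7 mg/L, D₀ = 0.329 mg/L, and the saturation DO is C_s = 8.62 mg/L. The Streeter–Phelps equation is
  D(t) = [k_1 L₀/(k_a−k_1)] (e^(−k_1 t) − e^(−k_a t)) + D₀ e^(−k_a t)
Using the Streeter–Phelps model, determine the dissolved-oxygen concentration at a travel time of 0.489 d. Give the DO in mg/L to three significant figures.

DO ≈ 3.70 mg/L

k_1 L₀/(k_a−k_1) = 0.326×44.7/(1.38−0.326) = 14.57/1.054 = 13.83 mg/L.
e^(−k_1 t) = e^(−0.326×0.4890) = 0.8526; e^(−k_a t) = e^(−1.38×0.4890) = 0.5092.
D = 13.83 × (0.8526 − 0.5092) + 0.329 × 0.5092 = 4.748 + 0.1675 = 4.915 mg/L.
DO = C_s − D = 8.62 − 4.915 = 3.705 mg/L.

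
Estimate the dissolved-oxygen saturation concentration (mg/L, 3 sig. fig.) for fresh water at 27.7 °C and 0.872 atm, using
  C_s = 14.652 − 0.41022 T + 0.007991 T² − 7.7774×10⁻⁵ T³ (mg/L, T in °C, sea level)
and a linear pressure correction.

C_s ≈ 6.77 mg/L

At sea level: C_s = 14.652 − 0.41022×27.7 + 0.007991×27.7² − 7.7774×10⁻⁵×27.7³ = 7.767 mg/L.
Pressure correction: C_s' = 7.767 × 0.872 = 6.773 mg/L.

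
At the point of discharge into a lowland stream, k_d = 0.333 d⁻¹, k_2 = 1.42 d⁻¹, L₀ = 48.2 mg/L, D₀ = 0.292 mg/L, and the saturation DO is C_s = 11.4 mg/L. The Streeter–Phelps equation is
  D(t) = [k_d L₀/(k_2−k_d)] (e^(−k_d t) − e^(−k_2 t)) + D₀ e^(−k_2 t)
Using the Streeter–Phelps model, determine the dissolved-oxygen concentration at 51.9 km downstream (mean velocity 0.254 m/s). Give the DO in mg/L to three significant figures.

DO ≈ 5.19 mg/L

Travel time t = x/v = 51.9 km / (0.254 m/s) = 51900 m / 0.254 m/s = 204300 s = 2.365 d.
k_d L₀/(k_2−k_d) = 0.333×48.2/(1.42−0.333) = 16.05/1.087 = 14.77 mg/L.
e^(−k_d t) = e^(−0.333×2.365) = 0.4550; e^(−k_2 t) = e^(−1.42×2.365) = 0.03480.
D = 14.77 × (0.4550 − 0.03480) + 0.292 × 0.03480 = 6.204 + 0.01016 = 6.214 mg/L.
DO = C_s − D = 11.4 − 6.214 = 5.186 mg/L.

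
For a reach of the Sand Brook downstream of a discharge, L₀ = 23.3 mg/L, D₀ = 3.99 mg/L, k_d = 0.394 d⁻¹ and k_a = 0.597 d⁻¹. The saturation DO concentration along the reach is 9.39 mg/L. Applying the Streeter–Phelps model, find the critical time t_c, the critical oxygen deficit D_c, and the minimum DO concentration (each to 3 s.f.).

t_c ≈ 1.59 d; D_c ≈ 8.21 mg/L; min DO ≈ 1.18 mg/L

At the critical point dD/dt = 0, so k_d L₀ e^(−k_d t) = k_a D. Substituting D(t) from the Streeter–Phelps equation and solving for t gives
t_c = ln[(k_a/k_d)(1 − D₀(k_a−k_d)/(k_d L₀))] / (k_a−k_d).
Here k_a−k_d = 0.2030 d⁻¹ and 1 − D₀(k_a−k_d)/(k_d L₀) = 1 − 3.99×0.2030/(0.394×23.3) = 0.9118, so
t_c = ln(1.515 × 0.9118) / 0.2030 = 0.3232 / 0.2030 = 1.592 d.
L(t_c) = L₀ e^(−k_d t_c) = 23.3 × 0.5340 = 12.44 mg/L, and at the critical point k_a D_c = k_d L, so D_c = (0.394/0.597) × 12.44 = 8.212 mg/L.
Minimum DO = C_s − D_c = 9.39 − 8.212 = 1.178 mg/L.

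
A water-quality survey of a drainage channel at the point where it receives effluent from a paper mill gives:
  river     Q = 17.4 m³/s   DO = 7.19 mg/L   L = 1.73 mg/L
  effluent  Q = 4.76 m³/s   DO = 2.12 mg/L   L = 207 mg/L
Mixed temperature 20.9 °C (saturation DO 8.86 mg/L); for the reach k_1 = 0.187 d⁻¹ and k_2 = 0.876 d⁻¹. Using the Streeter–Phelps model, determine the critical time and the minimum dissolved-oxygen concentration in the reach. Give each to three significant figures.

t_c ≈ 1.88 d; minimum DO ≈ 1.97 mg/L

Mixed DO = (17.4×7.19 + 4.76×2.12)/(17.4+4.76) = 135.2/22.16 = 6.101 mg/L.
Mixed L₀ = (17.4×1.73 + 4.76×207)/(22.16) = 1015/22.16 = 45.82 mg/L.
Initial deficit D₀ = C_s − DO₀ = 8.86 − 6.101 = 2.759 mg/L.
t_c = (1/0.6890) ln[(0.876/0.187)(1 − 2.759×0.6890/(0.187×45.82))] = 1.451 × ln(3.645) = 1.877 d.
D_c = (0.187/0.876) × 45.82 × e^(−0.187×1.877) = 0.2135 × 45.82 × 0.7040 = 6.886 mg/L.
Minimum DO = 8.86 − 6.886 = 1.974 mg/L.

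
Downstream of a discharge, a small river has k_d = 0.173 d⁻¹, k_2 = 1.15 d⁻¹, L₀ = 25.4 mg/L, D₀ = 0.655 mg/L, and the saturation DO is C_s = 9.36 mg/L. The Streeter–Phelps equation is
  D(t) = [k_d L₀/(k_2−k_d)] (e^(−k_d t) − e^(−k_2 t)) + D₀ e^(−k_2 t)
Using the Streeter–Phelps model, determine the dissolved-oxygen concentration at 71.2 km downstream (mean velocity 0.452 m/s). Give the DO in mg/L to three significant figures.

Travel time t = x/v = 71.2 km / (0.452 m/s) = 71200 m / 0.452 m/s = 157500 s = 1.823 d.
k_d L₀/(k_2−k_d) = 0.173×25.4/(1.15−0.173) = 4.394/0.9770 = 4.498 mg/L.
e^(−k_d t) = e^(−0.173×1.823) = 0.7295; e^(−k_2 t) = e^(−1.15×1.823) = 0.1229.
D = 4.498 × (0.7295 − 0.1229) + 0.655 × 0.1229 = 2.728 + 0.08048 = 2.809 mg/L.
DO = C_s − D = 9.36 − 2.809 = 6.551 mg/L.

DO ≈ 6.55 mg/L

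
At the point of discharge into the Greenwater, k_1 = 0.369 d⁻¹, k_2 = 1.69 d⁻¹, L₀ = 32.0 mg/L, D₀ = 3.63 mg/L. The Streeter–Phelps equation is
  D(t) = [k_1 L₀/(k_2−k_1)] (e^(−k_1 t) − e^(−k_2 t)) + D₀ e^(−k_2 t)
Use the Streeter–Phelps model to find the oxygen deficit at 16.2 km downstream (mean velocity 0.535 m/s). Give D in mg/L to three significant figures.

Travel time t = x/v = 16.2 km / (0.535 m/s) = 16200 m / 0.535 m/s = 30280 s = 0.3505 d.
k_1 L₀/(k_2−k_1) = 0.369×32.0/(1.69−0.369) = 11.81/1.321 = 8.939 mg/L.
e^(−k_1 t) = e^(−0.369×0.3505) = 0.8787; e^(−k_2 t) = e^(−1.69×0.3505) = 0.5531.
D = 8.939 × (0.8787 − 0.5531) + 3.63 × 0.5531 = 2.911 + 2.008 = 4.918 mg/L.

D ≈ 4.92 mg/L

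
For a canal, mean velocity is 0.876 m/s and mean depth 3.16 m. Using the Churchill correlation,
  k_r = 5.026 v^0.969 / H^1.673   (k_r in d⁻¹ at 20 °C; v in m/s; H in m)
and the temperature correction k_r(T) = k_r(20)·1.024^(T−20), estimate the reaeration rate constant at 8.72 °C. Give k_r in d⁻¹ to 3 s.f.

k_r ≈ 0.494 d⁻¹

k_r(20) = 5.026 × 0.876^0.969 / 3.16^1.673 = 5.026 × 0.8796 / 6.855 = 0.6450 d⁻¹.
k_r(8.72) = 0.6450 × 1.024^(8.72−20) = 0.6450 × 0.7653 = 0.4936 d⁻¹.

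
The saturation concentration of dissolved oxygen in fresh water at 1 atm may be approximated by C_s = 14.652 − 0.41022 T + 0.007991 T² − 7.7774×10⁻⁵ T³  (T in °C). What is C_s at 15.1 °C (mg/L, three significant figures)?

C_s ≈ 10.0 mg/L

C_s = 14.652 − 0.41022×15.1 + 0.007991×15.1² − 7.7774×10⁻⁵×15.1³ = 10.01 mg/L.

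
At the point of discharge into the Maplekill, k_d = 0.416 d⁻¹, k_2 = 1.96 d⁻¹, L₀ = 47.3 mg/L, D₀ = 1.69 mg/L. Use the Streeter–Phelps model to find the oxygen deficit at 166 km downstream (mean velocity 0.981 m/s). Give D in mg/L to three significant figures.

D ≈ 5.40 mg/L

Travel time t = x/v = 166 km / (0.981 m/s) = 166000 m / 0.981 m/s = 169200 s = 1.959 d.
k_d L₀/(k_2−k_d) = 0.416×47.3/(1.96−0.416) = 19.68/1.544 = 12.74 mg/L.
e^(−k_d t) = e^(−0.416×1.959) = 0.4428; e^(−k_2 t) = e^(−1.96×1.959) = 0.02152.
D = 12.74 × (0.4428 − 0.02152) + 1.69 × 0.02152 = 5.368 + 0.03637 = 5.405 mg/L.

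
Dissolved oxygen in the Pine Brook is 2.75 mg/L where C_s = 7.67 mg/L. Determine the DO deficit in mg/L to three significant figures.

D = C_s − C = 7.67 − 2.75 = 4.92 mg/L.

D ≈ 4.92 mg/L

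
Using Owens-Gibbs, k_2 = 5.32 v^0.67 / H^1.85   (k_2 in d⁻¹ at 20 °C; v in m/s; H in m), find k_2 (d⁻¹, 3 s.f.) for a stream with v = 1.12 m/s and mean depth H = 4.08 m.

k_2 = 5.32 × 1.12^0.67 / 4.08^1.85 = 5.32 × 1.079 / 13.48 = 0.4258 d⁻¹.

k_2 ≈ 0.426 d⁻¹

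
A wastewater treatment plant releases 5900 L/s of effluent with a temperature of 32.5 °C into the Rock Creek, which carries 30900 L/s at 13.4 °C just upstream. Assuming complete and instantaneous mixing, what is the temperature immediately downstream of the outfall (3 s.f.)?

16.5 °C

Flow-weighted mixing: C = (Q_r C_r + Q_w C_w)/(Q_r + Q_w)
= (30900×13.4 + 5900×32.5)/(30900 + 5900) = 605800/36800 = 16.46 °C.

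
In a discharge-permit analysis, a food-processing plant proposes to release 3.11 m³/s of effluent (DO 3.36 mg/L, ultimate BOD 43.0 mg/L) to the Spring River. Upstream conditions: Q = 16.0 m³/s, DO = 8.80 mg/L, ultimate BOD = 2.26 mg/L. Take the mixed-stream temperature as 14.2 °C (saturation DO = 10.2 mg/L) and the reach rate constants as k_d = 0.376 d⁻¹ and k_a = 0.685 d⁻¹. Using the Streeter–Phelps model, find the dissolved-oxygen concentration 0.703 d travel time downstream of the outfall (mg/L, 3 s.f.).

Mixed DO = (16.0×8.80 + 3.11×3.36)/(16.0+3.11) = 151.2/19.11 = 7.915 mg/L.
Mixed L₀ = (16.0×2.26 + 3.11×43.0)/(19.11) = 169.9/19.11 = 8.890 mg/L.
Initial deficit D₀ = C_s − DO₀ = 10.2 − 7.915 = 2.285 mg/L.
D(0.703) = [0.376×8.890/(0.685−0.376)](e^(−0.376×0.703) − e^(−0.685×0.703)) + 2.285 e^(−0.685×0.703)
= 10.82 × (0.7677 − 0.6178) + 2.285 × 0.6178 = 3.033 mg/L.
DO = 10.2 − 3.033 = 7.167 mg/L.

DO ≈ 7.17 mg/L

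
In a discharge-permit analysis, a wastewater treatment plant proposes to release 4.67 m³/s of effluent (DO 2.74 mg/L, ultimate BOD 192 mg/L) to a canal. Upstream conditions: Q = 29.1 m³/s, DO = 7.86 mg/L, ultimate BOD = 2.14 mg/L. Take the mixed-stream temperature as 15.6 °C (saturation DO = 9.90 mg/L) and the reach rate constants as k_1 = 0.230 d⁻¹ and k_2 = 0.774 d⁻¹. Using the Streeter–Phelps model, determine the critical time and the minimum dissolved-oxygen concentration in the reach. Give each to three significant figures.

Mixed DO = (29.1×7.86 + 4.67×2.74)/(29.1+4.67) = 241.5/33.77 = 7.152 mg/L.
Mixed L₀ = (29.1×2.14 + 4.67×192)/(33.77) = 958.9/33.77 = 28.40 mg/L.
Initial deficit D₀ = C_s − DO₀ = 9.90 − 7.152 = 2.748 mg/L.
t_c = (1/0.5440) ln[(0.774/0.230)(1 − 2.748×0.5440/(0.230×28.40))] = 1.838 × ln(2.595) = 1.753 d.
D_c = (0.230/0.774) × 28.40 × e^(−0.230×1.753) = 0.2972 × 28.40 × 0.6682 = 5.638 mg/L.
Minimum DO = 9.90 − 5.638 = 4.262 mg/L.

t_c ≈ 1.75 d; minimum DO ≈ 4.26 mg/L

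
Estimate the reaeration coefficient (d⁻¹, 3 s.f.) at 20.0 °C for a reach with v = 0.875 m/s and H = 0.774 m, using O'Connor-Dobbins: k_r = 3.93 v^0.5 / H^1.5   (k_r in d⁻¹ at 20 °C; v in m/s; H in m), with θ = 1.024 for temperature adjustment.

k_r(20) = 3.93 × 0.875^0.5 / 0.774^1.5 = 3.93 × 0.9354 / 0.6809 = 5.399 d⁻¹.
k_r(20.0) = 5.399 × 1.024^(20.0−20) = 5.399 × 1.000 = 5.399 d⁻¹.

k_r ≈ 5.40 d⁻¹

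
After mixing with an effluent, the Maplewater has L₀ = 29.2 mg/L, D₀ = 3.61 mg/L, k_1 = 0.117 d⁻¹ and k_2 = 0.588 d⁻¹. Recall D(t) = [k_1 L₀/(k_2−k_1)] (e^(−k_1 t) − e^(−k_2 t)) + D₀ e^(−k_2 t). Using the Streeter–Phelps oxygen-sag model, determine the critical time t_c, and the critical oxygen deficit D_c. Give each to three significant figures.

t_c ≈ 1.97 d; D_c ≈ 4.62 mg/L

With k_2/k_1 = 5.026 and 1 − D₀(k_2−k_1)/(k_1 L₀) = 0.5023,
t_c = ln(5.026 × 0.5023) / (0.588 − 0.117) = ln(2.524) / 0.4710 = 0.9260/0.4710 = 1.966 d.
D_c = (k_1/k_2) L₀ e^(−k_1 t_c) = (0.117/0.588) × 29.2 × e^(−0.117×1.966) = 0.1990 × 29.2 × 0.7945 = 4.616 mg/L.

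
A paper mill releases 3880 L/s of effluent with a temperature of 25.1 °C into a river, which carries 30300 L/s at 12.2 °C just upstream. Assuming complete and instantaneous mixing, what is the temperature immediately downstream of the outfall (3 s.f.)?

Flow-weighted mixing: C = (Q_r C_r + Q_w C_w)/(Q_r + Q_w)
= (30300×12.2 + 3880×25.1)/(30300 + 3880) = 467000/34180 = 13.66 °C.

13.7 °C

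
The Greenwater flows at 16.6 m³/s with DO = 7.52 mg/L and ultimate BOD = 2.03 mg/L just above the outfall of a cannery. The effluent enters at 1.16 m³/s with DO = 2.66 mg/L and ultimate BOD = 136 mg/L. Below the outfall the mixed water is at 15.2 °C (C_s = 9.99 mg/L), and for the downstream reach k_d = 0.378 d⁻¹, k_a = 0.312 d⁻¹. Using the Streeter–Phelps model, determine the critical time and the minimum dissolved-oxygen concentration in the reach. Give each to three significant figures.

t_c ≈ 2.24 d; minimum DO ≈ 4.39 mg/L

Mixed DO = (16.6×7.52 + 1.16×2.66)/(16.6+1.16) = 127.9/17.76 = 7.203 mg/L.
Mixed L₀ = (16.6×2.03 + 1.16×136)/(17.76) = 191.5/17.76 = 10.78 mg/L.
Initial deficit D₀ = C_s − DO₀ = 9.99 − 7.203 = 2.787 mg/L.
t_c = (1/-0.06600) ln[(0.312/0.378)(1 − 2.787×-0.06600/(0.378×10.78))] = -15.15 × ln(0.8627) = 2.238 d.
D_c = (0.378/0.312) × 10.78 × e^(−0.378×2.238) = 1.212 × 10.78 × 0.4291 = 5.604 mg/L.
Minimum DO = 9.99 − 5.604 = 4.386 mg/L.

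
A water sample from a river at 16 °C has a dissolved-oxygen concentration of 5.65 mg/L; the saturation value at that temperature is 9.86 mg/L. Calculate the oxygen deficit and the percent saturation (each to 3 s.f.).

D = C_s − C = 9.86 − 5.65 = 4.21 mg/L.
% saturation = 5.65/9.86 × 100 = 57.3 %.

D ≈ 4.21 mg/L; 57.3 % saturation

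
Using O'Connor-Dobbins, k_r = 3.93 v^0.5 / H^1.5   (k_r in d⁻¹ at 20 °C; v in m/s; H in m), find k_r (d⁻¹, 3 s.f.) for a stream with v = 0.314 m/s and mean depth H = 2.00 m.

k_r ≈ 0.779 d⁻¹

k_r = 3.93 × 0.314^0.5 / 2.00^1.5 = 3.93 × 0.5604 / 2.828 = 0.7786 d⁻¹.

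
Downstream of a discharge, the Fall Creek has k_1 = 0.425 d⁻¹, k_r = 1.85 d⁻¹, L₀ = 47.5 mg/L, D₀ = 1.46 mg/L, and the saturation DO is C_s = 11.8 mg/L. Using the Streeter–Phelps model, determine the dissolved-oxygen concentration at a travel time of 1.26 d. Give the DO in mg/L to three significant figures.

DO ≈ 4.74 mg/L

k_1 L₀/(k_r−k_1) = 0.425×47.5/(1.85−0.425) = 20.19/1.425 = 14.17 mg/L.
e^(−k_1 t) = e^(−0.425×1.260) = 0.5854; e^(−k_r t) = e^(−1.85×1.260) = 0.09720.
D = 14.17 × (0.5854 − 0.09720) + 1.46 × 0.09720 = 6.916 + 0.1419 = 7.058 mg/L.
DO = C_s − D = 11.8 − 7.058 = 4.742 mg/L.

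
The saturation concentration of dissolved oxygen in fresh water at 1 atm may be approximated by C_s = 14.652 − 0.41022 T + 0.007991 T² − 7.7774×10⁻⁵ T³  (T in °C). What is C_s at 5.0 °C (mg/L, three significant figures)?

C_s = 14.652 − 0.41022×5.0 + 0.007991×5.0² − 7.7774×10⁻⁵×5.0³ = 12.79 mg/L.

C_s ≈ 12.8 mg/L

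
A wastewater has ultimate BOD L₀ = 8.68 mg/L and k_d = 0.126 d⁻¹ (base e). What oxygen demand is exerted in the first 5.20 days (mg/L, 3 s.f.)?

y_t = L₀(1 − e^(−k_d t)) = 8.68 × (1 − e^(−0.126×5.20))
= 8.68 × (1 − 0.5193) = 8.68 × 0.4807 = 4.172 mg/L.

y ≈ 4.17 mg/L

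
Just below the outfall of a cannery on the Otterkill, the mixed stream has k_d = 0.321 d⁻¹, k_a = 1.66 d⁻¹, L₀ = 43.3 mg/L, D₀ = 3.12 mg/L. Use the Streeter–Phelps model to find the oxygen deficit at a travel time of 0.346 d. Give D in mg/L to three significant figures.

D ≈ 5.20 mg/L

k_d L₀/(k_a−k_d) = 0.321×43.3/(1.66−0.321) = 13.90/1.339 = 10.38 mg/L.
e^(−k_d t) = e^(−0.321×0.3460) = 0.8949; e^(−k_a t) = e^(−1.66×0.3460) = 0.5631.
D = 10.38 × (0.8949 − 0.5631) + 3.12 × 0.5631 = 3.444 + 1.757 = 5.201 mg/L.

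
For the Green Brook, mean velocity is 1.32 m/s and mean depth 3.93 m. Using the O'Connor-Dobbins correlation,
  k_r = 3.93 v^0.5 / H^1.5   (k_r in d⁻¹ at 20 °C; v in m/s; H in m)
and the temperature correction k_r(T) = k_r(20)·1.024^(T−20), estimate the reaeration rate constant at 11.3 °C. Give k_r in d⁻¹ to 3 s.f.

k_r ≈ 0.471 d⁻¹

k_r(20) = 3.93 × 1.32^0.5 / 3.93^1.5 = 3.93 × 1.149 / 7.791 = 0.5795 d⁻¹.
k_r(11.3) = 0.5795 × 1.024^(11.3−20) = 0.5795 × 0.8136 = 0.4715 d⁻¹.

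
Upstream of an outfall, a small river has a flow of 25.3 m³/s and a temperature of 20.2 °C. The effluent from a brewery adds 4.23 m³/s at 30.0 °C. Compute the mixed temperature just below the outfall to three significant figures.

Flow-weighted mixing: C = (Q_r C_r + Q_w C_w)/(Q_r + Q_w)
= (25.3×20.2 + 4.23×30.0)/(25.3 + 4.23) = 638.0/29.53 = 21.60 °C.

21.6 °C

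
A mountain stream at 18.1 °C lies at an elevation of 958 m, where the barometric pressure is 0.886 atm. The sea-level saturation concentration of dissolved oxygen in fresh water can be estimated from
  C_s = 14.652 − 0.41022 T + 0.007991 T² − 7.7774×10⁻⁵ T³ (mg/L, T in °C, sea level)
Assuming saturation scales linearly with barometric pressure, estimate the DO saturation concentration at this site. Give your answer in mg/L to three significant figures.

C_s ≈ 8.31 mg/L

At sea level: C_s = 14.652 − 0.41022×18.1 + 0.007991×18.1² − 7.7774×10⁻⁵×18.1³ = 9.384 mg/L.
Pressure correction: C_s' = 9.384 × 0.886 = 8.314 mg/L.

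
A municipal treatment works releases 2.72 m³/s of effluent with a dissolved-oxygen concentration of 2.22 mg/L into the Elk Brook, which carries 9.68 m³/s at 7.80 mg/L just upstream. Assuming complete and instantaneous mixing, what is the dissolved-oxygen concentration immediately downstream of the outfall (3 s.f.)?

6.58 mg/L

Flow-weighted mixing: C = (Q_r C_r + Q_w C_w)/(Q_r + Q_w)
= (9.68×7.80 + 2.72×2.22)/(9.68 + 2.72) = 81.54/12.40 = 6.576 mg/L.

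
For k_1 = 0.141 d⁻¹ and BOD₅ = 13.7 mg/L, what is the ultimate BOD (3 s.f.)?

L₀ ≈ 27.1 mg/L

BOD₅ = L₀(1 − e^(−5k_1)) ⇒ L₀ = BOD₅ / (1 − e^(−5×0.141))
= 13.7 / (1 − 0.4941) = 13.7 / 0.5059 = 27.08 mg/L.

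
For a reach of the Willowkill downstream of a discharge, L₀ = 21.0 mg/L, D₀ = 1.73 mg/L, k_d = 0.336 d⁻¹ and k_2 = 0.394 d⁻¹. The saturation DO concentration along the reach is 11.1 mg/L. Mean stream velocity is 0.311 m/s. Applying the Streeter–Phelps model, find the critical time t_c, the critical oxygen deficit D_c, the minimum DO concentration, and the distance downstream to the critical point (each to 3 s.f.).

t_c ≈ 2.50 d; D_c ≈ 7.74 mg/L; min DO ≈ 3.36 mg/L; x_c ≈ 67.1 km

With k_2/k_d = 1.173 and 1 − D₀(k_2−k_d)/(k_d L₀) = 0.9858,
t_c = ln(1.173 × 0.9858) / (0.394 − 0.336) = ln(1.156) / 0.05800 = 0.1449/0.05800 = 2.499 d.
D_c = (k_d/k_2) L₀ e^(−k_d t_c) = (0.336/0.394) × 21.0 × e^(−0.336×2.499) = 0.8528 × 21.0 × 0.4319 = 7.735 mg/L.
Minimum DO = C_s − D_c = 11.1 − 7.735 = 3.365 mg/L.
x_c = v t_c = 0.311 m/s × 2.499 d × 86400 s/d = 67140 m ≈ 67.1 km.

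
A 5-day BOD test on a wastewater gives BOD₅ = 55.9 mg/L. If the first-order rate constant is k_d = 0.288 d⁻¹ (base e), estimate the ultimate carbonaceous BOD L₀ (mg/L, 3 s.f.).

BOD₅ = L₀(1 − e^(−5k_d)) ⇒ L₀ = BOD₅ / (1 − e^(−5×0.288))
= 55.9 / (1 − 0.2369) = 55.9 / 0.7631 = 73.26 mg/L.

L₀ ≈ 73.3 mg/L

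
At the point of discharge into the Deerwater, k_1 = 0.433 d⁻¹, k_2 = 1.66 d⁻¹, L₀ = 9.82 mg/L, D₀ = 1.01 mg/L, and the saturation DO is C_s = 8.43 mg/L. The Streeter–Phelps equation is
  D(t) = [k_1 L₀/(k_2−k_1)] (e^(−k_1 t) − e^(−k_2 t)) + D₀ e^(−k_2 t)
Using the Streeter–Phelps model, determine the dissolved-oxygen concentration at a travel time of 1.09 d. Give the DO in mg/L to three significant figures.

DO ≈ 6.67 mg/L

k_1 L₀/(k_2−k_1) = 0.433×9.82/(1.66−0.433) = 4.252/1.227 = 3.465 mg/L.
e^(−k_1 t) = e^(−0.433×1.090) = 0.6238; e^(−k_2 t) = e^(−1.66×1.090) = 0.1638.
D = 3.465 × (0.6238 − 0.1638) + 1.01 × 0.1638 = 1.594 + 0.1654 = 1.760 mg/L.
DO = C_s − D = 8.43 − 1.760 = 6.670 mg/L.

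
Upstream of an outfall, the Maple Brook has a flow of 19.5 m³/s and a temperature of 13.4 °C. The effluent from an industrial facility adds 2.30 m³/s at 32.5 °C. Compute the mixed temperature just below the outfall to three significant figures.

Flow-weighted mixing: C = (Q_r C_r + Q_w C_w)/(Q_r + Q_w)
= (19.5×13.4 + 2.30×32.5)/(19.5 + 2.30) = 336.1/21.80 = 15.42 °C.

15.4 °C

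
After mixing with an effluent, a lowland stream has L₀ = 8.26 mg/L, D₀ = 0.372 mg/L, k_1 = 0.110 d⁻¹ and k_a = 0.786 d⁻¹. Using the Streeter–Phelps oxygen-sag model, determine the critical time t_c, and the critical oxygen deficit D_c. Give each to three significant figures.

t_c = [1/(k_a−k_1)] ln[(k_a/k_1)(1 − D₀(k_a−k_1)/(k_1 L₀))]
= [1/(0.786−0.110)] ln[(0.786/0.110)(1 − 0.372×0.6760/(0.110×8.26))]
= (1/0.6760) ln[7.145 × 0.7232] = 1.479 × ln(5.168) = 1.479 × 1.642 = 2.430 d.
D_c = (k_1/k_a) L₀ e^(−k_1 t_c) = (0.110/0.786) × 8.26 × e^(−0.110×2.430) = 0.1399 × 8.26 × 0.7655 = 0.8849 mg/L.

t_c ≈ 2.43 d; D_c ≈ 0.885 mg/L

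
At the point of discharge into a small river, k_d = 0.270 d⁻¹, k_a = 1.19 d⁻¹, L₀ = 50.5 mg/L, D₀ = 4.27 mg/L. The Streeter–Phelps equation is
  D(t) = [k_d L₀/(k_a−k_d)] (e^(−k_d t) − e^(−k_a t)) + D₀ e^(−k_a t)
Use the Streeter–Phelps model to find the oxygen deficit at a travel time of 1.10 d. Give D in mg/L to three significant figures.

k_d L₀/(k_a−k_d) = 0.270×50.5/(1.19−0.270) = 13.64/0.9200 = 14.82 mg/L.
e^(−k_d t) = e^(−0.270×1.100) = 0.7430; e^(−k_a t) = e^(−1.19×1.100) = 0.2701.
D = 14.82 × (0.7430 − 0.2701) + 4.27 × 0.2701 = 7.009 + 1.153 = 8.163 mg/L.

D ≈ 8.16 mg/L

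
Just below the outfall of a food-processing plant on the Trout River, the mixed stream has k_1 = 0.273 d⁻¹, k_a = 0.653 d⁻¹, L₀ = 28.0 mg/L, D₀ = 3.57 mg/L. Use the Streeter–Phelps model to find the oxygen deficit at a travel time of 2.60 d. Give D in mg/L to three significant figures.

k_1 L₀/(k_a−k_1) = 0.273×28.0/(0.653−0.273) = 7.644/0.3800 = 20.12 mg/L.
e^(−k_1 t) = e^(−0.273×2.600) = 0.4917; e^(−k_a t) = e^(−0.653×2.600) = 0.1831.
D = 20.12 × (0.4917 − 0.1831) + 3.57 × 0.1831 = 6.209 + 0.6536 = 6.862 mg/L.

D ≈ 6.86 mg/L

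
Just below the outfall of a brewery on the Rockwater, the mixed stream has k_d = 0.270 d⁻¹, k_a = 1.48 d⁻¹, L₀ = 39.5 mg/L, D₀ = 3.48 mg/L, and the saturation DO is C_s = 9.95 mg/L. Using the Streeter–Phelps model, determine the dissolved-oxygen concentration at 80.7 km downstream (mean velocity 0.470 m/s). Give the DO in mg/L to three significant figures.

Travel time t = x/v = 80.7 km / (0.470 m/s) = 80700 m / 0.470 m/s = 171700 s = 1.987 d.
k_d L₀/(k_a−k_d) = 0.270×39.5/(1.48−0.270) = 10.67/1.210 = 8.814 mg/L.
e^(−k_d t) = e^(−0.270×1.987) = 0.5848; e^(−k_a t) = e^(−1.48×1.987) = 0.05280.
D = 8.814 × (0.5848 − 0.05280) + 3.48 × 0.05280 = 4.689 + 0.1838 = 4.872 mg/L.
DO = C_s − D = 9.95 − 4.872 = 5.078 mg/L.

DO ≈ 5.08 mg/L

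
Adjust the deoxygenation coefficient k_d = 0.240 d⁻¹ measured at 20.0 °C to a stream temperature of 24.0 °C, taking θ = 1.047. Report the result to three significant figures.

k_d(T₂) = k_d(T₁) · θ^(T₂−T₁) = 0.240 × 1.047^(24.0−20.0)
= 0.240 × 1.047^4.00 = 0.240 × 1.202 = 0.2884 d⁻¹.

k_d ≈ 0.288 d⁻¹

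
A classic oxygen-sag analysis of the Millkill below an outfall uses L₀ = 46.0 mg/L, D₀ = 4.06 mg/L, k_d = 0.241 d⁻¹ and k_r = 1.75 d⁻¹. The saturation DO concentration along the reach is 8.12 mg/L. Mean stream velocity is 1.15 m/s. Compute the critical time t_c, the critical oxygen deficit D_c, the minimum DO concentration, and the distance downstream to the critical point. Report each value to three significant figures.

t_c ≈ 0.781 d; D_c ≈ 5.25 mg/L; min DO ≈ 2.87 mg/L; x_c ≈ 77.6 km

With k_r/k_d = 7.261 and 1 − D₀(k_r−k_d)/(k_d L₀) = 0.4474,
t_c = ln(7.261 × 0.4474) / (1.75 − 0.241) = ln(3.248) / 1.509 = 1.178/1.509 = 0.7808 d.
L(t_c) = L₀ e^(−k_d t_c) = 46.0 × 0.8285 = 38.11 mg/L, and at the critical point k_r D_c = k_d L, so D_c = (0.241/1.75) × 38.11 = 5.248 mg/L.
Minimum DO = C_s − D_c = 8.12 − 5.248 = 2.872 mg/L.
x_c = v t_c = 1.15 m/s × 0.7808 d × 86400 s/d = 77580 m ≈ 77.6 km.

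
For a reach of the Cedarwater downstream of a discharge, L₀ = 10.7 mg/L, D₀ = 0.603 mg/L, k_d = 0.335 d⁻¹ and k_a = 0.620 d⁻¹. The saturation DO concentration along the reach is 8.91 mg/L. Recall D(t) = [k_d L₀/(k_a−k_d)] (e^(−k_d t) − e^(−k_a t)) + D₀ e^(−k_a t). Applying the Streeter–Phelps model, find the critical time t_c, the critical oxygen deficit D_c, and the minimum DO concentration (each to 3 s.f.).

t_c ≈ 1.99 d; D_c ≈ 2.97 mg/L; min DO ≈ 5.94 mg/L

With k_a/k_d = 1.851 and 1 − D₀(k_a−k_d)/(k_d L₀) = 0.9521,
t_c = ln(1.851 × 0.9521) / (0.620 − 0.335) = ln(1.762) / 0.2850 = 0.5665/0.2850 = 1.988 d.
D_c = (k_d/k_a) L₀ e^(−k_d t_c) = (0.335/0.620) × 10.7 × e^(−0.335×1.988) = 0.5403 × 10.7 × 0.5138 = 2.971 mg/L.
Minimum DO = C_s − D_c = 8.91 − 2.971 = 5.939 mg/L.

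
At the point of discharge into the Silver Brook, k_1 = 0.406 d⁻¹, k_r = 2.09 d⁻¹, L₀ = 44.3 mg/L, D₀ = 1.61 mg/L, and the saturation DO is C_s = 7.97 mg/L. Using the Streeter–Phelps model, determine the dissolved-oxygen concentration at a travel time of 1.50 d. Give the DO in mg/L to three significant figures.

k_1 L₀/(k_r−k_1) = 0.406×44.3/(2.09−0.406) = 17.99/1.684 = 10.68 mg/L.
e^(−k_1 t) = e^(−0.406×1.500) = 0.5439; e^(−k_r t) = e^(−2.09×1.500) = 0.04350.
D = 10.68 × (0.5439 − 0.04350) + 1.61 × 0.04350 = 5.344 + 0.07003 = 5.414 mg/L.
DO = C_s − D = 7.97 − 5.414 = 2.556 mg/L.

DO ≈ 2.56 mg/L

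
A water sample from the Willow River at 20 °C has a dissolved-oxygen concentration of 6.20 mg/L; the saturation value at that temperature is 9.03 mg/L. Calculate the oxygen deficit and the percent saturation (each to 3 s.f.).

D = C_s − C = 9.03 − 6.20 = 2.83 mg/L.
% saturation = 6.20/9.03 × 100 = 68.7 %.

D ≈ 2.83 mg/L; 68.7 % saturation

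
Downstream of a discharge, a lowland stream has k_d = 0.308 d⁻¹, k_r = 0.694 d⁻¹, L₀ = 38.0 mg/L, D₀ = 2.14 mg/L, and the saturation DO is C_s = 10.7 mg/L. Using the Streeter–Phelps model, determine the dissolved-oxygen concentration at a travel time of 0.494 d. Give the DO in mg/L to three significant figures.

k_d L₀/(k_r−k_d) = 0.308×38.0/(0.694−0.308) = 11.70/0.3860 = 30.32 mg/L.
e^(−k_d t) = e^(−0.308×0.4940) = 0.8589; e^(−k_r t) = e^(−0.694×0.4940) = 0.7098.
D = 30.32 × (0.8589 − 0.7098) + 2.14 × 0.7098 = 4.521 + 1.519 = 6.040 mg/L.
DO = C_s − D = 10.7 − 6.040 = 4.660 mg/L.

DO ≈ 4.66 mg/L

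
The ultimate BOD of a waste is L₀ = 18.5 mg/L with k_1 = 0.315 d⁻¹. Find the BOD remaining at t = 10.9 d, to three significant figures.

L ≈ 0.597 mg/L

L_t = L₀ e^(−k_1 t) = 18.5 × e^(−0.315×10.9) = 18.5 × 0.03227 = 0.5971 mg/L.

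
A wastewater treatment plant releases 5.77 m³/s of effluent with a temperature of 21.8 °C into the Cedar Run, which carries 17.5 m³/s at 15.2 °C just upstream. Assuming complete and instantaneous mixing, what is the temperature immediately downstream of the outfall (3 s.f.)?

16.8 °C

Flow-weighted mixing: C = (Q_r C_r + Q_w C_w)/(Q_r + Q_w)
= (17.5×15.2 + 5.77×21.8)/(17.5 + 5.77) = 391.8/23.27 = 16.84 °C.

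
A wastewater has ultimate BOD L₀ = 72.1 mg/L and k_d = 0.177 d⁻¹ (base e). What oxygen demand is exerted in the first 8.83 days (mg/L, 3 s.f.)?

y ≈ 57.0 mg/L

y_t = L₀(1 − e^(−k_d t)) = 72.1 × (1 − e^(−0.177×8.83))
= 72.1 × (1 − 0.2095) = 72.1 × 0.7905 = 56.99 mg/L.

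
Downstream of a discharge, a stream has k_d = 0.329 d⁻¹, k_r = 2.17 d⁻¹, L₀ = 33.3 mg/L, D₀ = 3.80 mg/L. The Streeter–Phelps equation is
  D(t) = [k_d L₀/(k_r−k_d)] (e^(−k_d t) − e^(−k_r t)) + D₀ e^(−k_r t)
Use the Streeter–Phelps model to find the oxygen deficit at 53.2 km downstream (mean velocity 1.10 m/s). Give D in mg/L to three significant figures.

Travel time t = x/v = 53.2 km / (1.10 m/s) = 53200 m / 1.10 m/s = 48360 s = 0.5598 d.
k_d L₀/(k_r−k_d) = 0.329×33.3/(2.17−0.329) = 10.96/1.841 = 5.951 mg/L.
e^(−k_d t) = e^(−0.329×0.5598) = 0.8318; e^(−k_r t) = e^(−2.17×0.5598) = 0.2968.
D = 5.951 × (0.8318 − 0.2968) + 3.80 × 0.2968 = 3.184 + 1.128 = 4.312 mg/L.

D ≈ 4.31 mg/L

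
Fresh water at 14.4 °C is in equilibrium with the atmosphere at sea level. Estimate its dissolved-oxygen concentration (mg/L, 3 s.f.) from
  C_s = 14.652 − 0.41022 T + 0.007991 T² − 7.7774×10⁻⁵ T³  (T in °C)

C_s ≈ 10.2 mg/L

C_s = 14.652 − 0.41022×14.4 + 0.007991×14.4² − 7.7774×10⁻⁵×14.4³ = 10.17 mg/L.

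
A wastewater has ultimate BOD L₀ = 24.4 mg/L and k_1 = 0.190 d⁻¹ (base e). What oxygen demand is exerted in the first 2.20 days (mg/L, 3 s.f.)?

y_t = L₀(1 − e^(−k_1 t)) = 24.4 × (1 − e^(−0.190×2.20))
= 24.4 × (1 − 0.6584) = 24.4 × 0.3416 = 8.336 mg/L.

y ≈ 8.34 mg/L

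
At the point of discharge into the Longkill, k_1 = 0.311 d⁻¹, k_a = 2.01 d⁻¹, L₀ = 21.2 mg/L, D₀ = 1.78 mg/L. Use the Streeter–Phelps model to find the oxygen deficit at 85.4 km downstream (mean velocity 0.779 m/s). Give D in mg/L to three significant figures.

D ≈ 2.45 mg/L

Travel time t = x/v = 85.4 km / (0.779 m/s) = 85400 m / 0.779 m/s = 109600 s = 1.269 d.
k_1 L₀/(k_a−k_1) = 0.311×21.2/(2.01−0.311) = 6.593/1.699 = 3.881 mg/L.
e^(−k_1 t) = e^(−0.311×1.269) = 0.6739; e^(−k_a t) = e^(−2.01×1.269) = 0.07805.
D = 3.881 × (0.6739 − 0.07805) + 1.78 × 0.07805 = 2.312 + 0.1389 = 2.451 mg/L.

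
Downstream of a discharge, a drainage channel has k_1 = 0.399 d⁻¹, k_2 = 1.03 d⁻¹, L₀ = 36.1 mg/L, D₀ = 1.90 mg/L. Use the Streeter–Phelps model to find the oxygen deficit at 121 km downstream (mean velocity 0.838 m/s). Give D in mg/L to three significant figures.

D ≈ 7.98 mg/L

Travel time t = x/v = 121 km / (0.838 m/s) = 121000 m / 0.838 m/s = 144400 s = 1.671 d.
k_1 L₀/(k_2−k_1) = 0.399×36.1/(1.03−0.399) = 14.40/0.6310 = 22.83 mg/L.
e^(−k_1 t) = e^(−0.399×1.671) = 0.5133; e^(−k_2 t) = e^(−1.03×1.671) = 0.1788.
D = 22.83 × (0.5133 − 0.1788) + 1.90 × 0.1788 = 7.636 + 0.3398 = 7.976 mg/L.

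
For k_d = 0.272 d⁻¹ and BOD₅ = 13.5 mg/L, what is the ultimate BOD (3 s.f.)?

BOD₅ = L₀(1 − e^(−5k_d)) ⇒ L₀ = BOD₅ / (1 − e^(−5×0.272))
= 13.5 / (1 − 0.2567) = 13.5 / 0.7433 = 18.16 mg/L.

L₀ ≈ 18.2 mg/L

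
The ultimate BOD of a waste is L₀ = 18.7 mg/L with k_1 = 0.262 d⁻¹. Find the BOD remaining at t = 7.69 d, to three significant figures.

L_t = L₀ e^(−k_1 t) = 18.7 × e^(−0.262×7.69) = 18.7 × 0.1333 = 2.494 mg/L.

L ≈ 2.49 mg/L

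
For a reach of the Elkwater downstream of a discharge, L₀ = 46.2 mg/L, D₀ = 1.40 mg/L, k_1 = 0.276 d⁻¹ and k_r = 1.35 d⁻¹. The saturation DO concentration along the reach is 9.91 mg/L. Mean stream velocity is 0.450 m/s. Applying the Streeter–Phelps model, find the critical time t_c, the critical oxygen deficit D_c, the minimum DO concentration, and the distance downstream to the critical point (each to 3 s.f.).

t_c ≈ 1.36 d; D_c ≈ 6.49 mg/L; min DO ≈ 3.42 mg/L; x_c ≈ 52.9 km

With k_r/k_1 = 4.891 and 1 − D₀(k_r−k_1)/(k_1 L₀) = 0.8821,
t_c = ln(4.891 × 0.8821) / (1.35 − 0.276) = ln(4.315) / 1.074 = 1.462/1.074 = 1.361 d.
D_c = (k_1/k_r) L₀ e^(−k_1 t_c) = (0.276/1.35) × 46.2 × e^(−0.276×1.361) = 0.2044 × 46.2 × 0.6868 = 6.487 mg/L.
Minimum DO = C_s − D_c = 9.91 − 6.487 = 3.423 mg/L.
x_c = v t_c = 0.450 m/s × 1.361 d × 86400 s/d = 52930 m ≈ 52.9 km.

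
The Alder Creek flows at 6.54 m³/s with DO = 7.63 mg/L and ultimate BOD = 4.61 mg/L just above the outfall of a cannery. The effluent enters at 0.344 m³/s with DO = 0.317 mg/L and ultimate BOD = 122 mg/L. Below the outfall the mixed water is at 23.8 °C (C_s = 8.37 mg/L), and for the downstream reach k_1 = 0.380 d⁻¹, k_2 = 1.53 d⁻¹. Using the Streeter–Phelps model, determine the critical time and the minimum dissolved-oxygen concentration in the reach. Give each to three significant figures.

Mixed DO = (6.54×7.63 + 0.344×0.317)/(6.54+0.344) = 50.01/6.884 = 7.265 mg/L.
Mixed L₀ = (6.54×4.61 + 0.344×122)/(6.884) = 72.12/6.884 = 10.48 mg/L.
Initial deficit D₀ = C_s − DO₀ = 8.37 − 7.265 = 1.105 mg/L.
t_c = (1/1.150) ln[(1.53/0.380)(1 − 1.105×1.150/(0.380×10.48))] = 0.8696 × ln(2.741) = 0.8767 d.
D_c = (0.380/1.53) × 10.48 × e^(−0.380×0.8767) = 0.2484 × 10.48 × 0.7167 = 1.865 mg/L.
Minimum DO = 8.37 − 1.865 = 6.505 mg/L.

t_c ≈ 0.877 d; minimum DO ≈ 6.51 mg/L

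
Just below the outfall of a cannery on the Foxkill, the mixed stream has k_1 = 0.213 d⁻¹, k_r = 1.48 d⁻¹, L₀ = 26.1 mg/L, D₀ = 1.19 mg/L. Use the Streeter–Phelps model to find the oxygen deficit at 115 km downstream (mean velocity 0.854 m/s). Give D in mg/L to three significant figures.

Travel time t = x/v = 115 km / (0.854 m/s) = 115000 m / 0.854 m/s = 134700 s = 1.559 d.
k_1 L₀/(k_r−k_1) = 0.213×26.1/(1.48−0.213) = 5.559/1.267 = 4.388 mg/L.
e^(−k_1 t) = e^(−0.213×1.559) = 0.7175; e^(−k_r t) = e^(−1.48×1.559) = 0.09959.
D = 4.388 × (0.7175 − 0.09959) + 1.19 × 0.09959 = 2.711 + 0.1185 = 2.830 mg/L.

D ≈ 2.83 mg/L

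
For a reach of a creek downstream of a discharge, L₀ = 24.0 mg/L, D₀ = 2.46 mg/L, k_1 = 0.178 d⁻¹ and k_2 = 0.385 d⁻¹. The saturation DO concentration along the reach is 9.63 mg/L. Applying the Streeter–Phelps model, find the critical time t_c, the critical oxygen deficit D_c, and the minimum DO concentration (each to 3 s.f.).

With k_2/k_1 = 2.163 and 1 − D₀(k_2−k_1)/(k_1 L₀) = 0.8808,
t_c = ln(2.163 × 0.8808) / (0.385 − 0.178) = ln(1.905) / 0.2070 = 0.6445/0.2070 = 3.114 d.
L(t_c) = L₀ e^(−k_1 t_c) = 24.0 × 0.5745 = 13.79 mg/L, and at the critical point k_2 D_c = k_1 L, so D_c = (0.178/0.385) × 13.79 = 6.375 mg/L.
Minimum DO = C_s − D_c = 9.63 − 6.375 = 3.255 mg/L.

t_c ≈ 3.11 d; D_c ≈ 6.37 mg/L; min DO ≈ 3.26 mg/L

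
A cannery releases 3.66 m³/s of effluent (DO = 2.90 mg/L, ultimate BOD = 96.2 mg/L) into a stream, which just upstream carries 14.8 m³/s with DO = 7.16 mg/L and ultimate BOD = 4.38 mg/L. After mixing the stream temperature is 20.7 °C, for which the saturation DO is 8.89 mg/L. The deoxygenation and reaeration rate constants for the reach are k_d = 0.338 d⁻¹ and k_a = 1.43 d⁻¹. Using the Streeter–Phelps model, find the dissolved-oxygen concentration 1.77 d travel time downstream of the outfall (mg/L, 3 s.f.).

Mixed DO = (14.8×7.16 + 3.66×2.90)/(14.8+3.66) = 116.6/18.46 = 6.315 mg/L.
Mixed L₀ = (14.8×4.38 + 3.66×96.2)/(18.46) = 416.9/18.46 = 22.58 mg/L.
Initial deficit D₀ = C_s − DO₀ = 8.89 − 6.315 = 2.575 mg/L.
D(1.77) = [0.338×22.58/(1.43−0.338)](e^(−0.338×1.77) − e^(−1.43×1.77)) + 2.575 e^(−1.43×1.77)
= 6.991 × (0.5498 − 0.07957) + 2.575 × 0.07957 = 3.492 mg/L.
DO = 8.89 − 3.492 = 5.398 mg/L.

DO ≈ 5.40 mg/L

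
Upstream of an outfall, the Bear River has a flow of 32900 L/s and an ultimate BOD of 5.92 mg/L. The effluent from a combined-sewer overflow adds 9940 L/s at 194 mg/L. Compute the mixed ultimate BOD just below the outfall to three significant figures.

Flow-weighted mixing: C = (Q_r C_r + Q_w C_w)/(Q_r + Q_w)
= (32900×5.92 + 9940×194)/(32900 + 9940) = 2.123×10^6/42840 = 49.56 mg/L.

49.6 mg/L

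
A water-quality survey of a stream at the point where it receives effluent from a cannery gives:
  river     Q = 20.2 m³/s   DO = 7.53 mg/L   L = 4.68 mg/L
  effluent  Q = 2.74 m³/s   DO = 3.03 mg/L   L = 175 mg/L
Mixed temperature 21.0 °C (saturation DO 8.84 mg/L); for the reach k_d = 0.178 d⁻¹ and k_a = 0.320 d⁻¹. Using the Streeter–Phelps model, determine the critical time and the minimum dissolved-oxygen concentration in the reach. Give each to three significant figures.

Mixed DO = (20.2×7.53 + 2.74×3.03)/(20.2+2.74) = 160.4/22.94 = 6.993 mg/L.
Mixed L₀ = (20.2×4.68 + 2.74×175)/(22.94) = 574.0/22.94 = 25.02 mg/L.
Initial deficit D₀ = C_s − DO₀ = 8.84 − 6.993 = 1.847 mg/L.
t_c = (1/0.1420) ln[(0.320/0.178)(1 − 1.847×0.1420/(0.178×25.02))] = 7.042 × ln(1.692) = 3.703 d.
D_c = (0.178/0.320) × 25.02 × e^(−0.178×3.703) = 0.5562 × 25.02 × 0.5173 = 7.200 mg/L.
Minimum DO = 8.84 − 7.200 = 1.640 mg/L.

t_c ≈ 3.70 d; minimum DO ≈ 1.64 mg/L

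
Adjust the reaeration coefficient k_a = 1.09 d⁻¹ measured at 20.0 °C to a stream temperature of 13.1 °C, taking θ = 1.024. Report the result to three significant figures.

k_a ≈ 0.925 d⁻¹

k_a(T₂) = k_a(T₁) · θ^(T₂−T₁) = 1.09 × 1.024^(13.1−20.0)
= 1.09 × 1.024^-6.90 = 1.09 × 0.8490 = 0.9255 d⁻¹.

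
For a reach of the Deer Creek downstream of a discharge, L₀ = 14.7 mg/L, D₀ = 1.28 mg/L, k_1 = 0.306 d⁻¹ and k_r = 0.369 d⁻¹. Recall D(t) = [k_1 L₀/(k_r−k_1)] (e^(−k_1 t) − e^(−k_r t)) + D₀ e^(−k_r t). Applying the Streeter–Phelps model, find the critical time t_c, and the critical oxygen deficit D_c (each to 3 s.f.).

t_c ≈ 2.68 d; D_c ≈ 5.36 mg/L

t_c = [1/(k_r−k_1)] ln[(k_r/k_1)(1 − D₀(k_r−k_1)/(k_1 L₀))]
= [1/(0.369−0.306)] ln[(0.369/0.306)(1 − 1.28×0.06300/(0.306×14.7))]
= (1/0.06300) ln[1.206 × 0.9821] = 15.87 × ln(1.184) = 15.87 × 0.1691 = 2.684 d.
L(t_c) = L₀ e^(−k_1 t_c) = 14.7 × 0.4398 = 6.465 mg/L, and at the critical point k_r D_c = k_1 L, so D_c = (0.306/0.369) × 6.465 = 5.361 mg/L.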